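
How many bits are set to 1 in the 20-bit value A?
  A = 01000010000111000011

01000010000111000011
1-bits at positions (from bit 0 = LSB): 0, 1, 6, 7, 8, 13, 18
Count = 7

Answer: 7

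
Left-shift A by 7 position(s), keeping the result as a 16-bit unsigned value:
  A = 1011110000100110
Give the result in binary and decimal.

Shift left by 7: drop the top 7 bit(s), append 7 zero(s) on the right.
  1011110000100110  ->  discard [1011110], keep [000100110], append 0000000
= 0001001100000000

Answer: 0001001100000000 (4864)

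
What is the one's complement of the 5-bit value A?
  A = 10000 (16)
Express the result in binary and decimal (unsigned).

Flip each bit (0->1, 1->0):
  10000
  01111

Answer: 01111 (15)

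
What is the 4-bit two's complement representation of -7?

1. Binary of +7:  0111
2. Invert bits:     1000
3. Add 1:           1001

Answer: 1001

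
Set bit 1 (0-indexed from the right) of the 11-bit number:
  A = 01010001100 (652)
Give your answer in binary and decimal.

Mask = 1 << 1 = 00000000010
Bit 1 of A is 0, so OR-ing with the mask flips it to 1.
  01010001100
| 00000000010
-------------
  01010001110

Answer: 01010001110 (654)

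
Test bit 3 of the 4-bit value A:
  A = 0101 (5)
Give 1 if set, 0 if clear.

Bit 3 is the 4th from the right.
  0101
  ^
That bit is 0.

Answer: 0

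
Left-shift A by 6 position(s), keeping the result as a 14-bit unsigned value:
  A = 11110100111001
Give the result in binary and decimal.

Shift left by 6: drop the top 6 bit(s), append 6 zero(s) on the right.
  11110100111001  ->  discard [111101], keep [00111001], append 000000
= 00111001000000

Answer: 00111001000000 (3648)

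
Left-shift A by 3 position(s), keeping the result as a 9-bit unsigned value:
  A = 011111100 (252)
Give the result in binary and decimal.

Shift left by 3: drop the top 3 bit(s), append 3 zero(s) on the right.
  011111100  ->  discard [011], keep [111100], append 000
= 111100000

Answer: 111100000 (480)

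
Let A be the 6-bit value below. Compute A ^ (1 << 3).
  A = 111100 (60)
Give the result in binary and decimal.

Mask = 1 << 3 = 001000
Bit 3 of A is 1; XOR with the mask flips it to 0.
  111100
^ 001000
--------
  110100

Answer: 110100 (52)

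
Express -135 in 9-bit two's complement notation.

1. Binary of +135:  010000111
2. Invert bits:     101111000
3. Add 1:           101111001

Answer: 101111001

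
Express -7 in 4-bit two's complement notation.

1. Binary of +7:  0111
2. Invert bits:     1000
3. Add 1:           1001

Answer: 1001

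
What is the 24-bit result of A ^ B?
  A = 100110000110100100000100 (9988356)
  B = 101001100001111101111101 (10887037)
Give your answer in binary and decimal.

Apply ^ to each column (1 where bits differ):
  100110000110100100000100
^ 101001100001111101111101
--------------------------
  001111100111011001111001

Answer: 001111100111011001111001 (4093561)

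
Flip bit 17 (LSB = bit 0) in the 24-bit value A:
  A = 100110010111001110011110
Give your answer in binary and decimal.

Mask = 1 << 17 = 000000100000000000000000
Bit 17 of A is 0; XOR with the mask flips it to 1.
  100110010111001110011110
^ 000000100000000000000000
--------------------------
  100110110111001110011110

Answer: 100110110111001110011110 (10187678)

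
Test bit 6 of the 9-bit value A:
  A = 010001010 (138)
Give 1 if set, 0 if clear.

Bit 6 is the 7th from the right.
  010001010
    ^
That bit is 0.

Answer: 0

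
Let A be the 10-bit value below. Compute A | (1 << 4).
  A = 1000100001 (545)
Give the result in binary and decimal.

Mask = 1 << 4 = 0000010000
Bit 4 of A is 0, so OR-ing with the mask flips it to 1.
  1000100001
| 0000010000
------------
  1000110001

Answer: 1000110001 (561)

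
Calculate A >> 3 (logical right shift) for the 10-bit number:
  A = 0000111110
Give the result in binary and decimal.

Logical shift right by 3: drop the bottom 3 bit(s), prepend 3 zero(s) on the left.
  0000111110  ->  keep [0000111], discard [110], prepend 000
= 0000000111

Answer: 0000000111 (7)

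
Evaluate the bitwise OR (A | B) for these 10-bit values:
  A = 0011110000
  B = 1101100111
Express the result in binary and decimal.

Apply | to each column (1 where either bit is 1):
  0011110000
| 1101100111
------------
  1111110111

Answer: 1111110111 (1015)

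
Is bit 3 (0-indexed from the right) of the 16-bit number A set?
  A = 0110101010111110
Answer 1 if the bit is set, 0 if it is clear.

Bit 3 is the 4th from the right.
  0110101010111110
              ^
That bit is 1.

Answer: 1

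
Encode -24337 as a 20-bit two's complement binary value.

1. Binary of +24337:  00000101111100010001
2. Invert bits:     11111010000011101110
3. Add 1:           11111010000011101111

Answer: 11111010000011101111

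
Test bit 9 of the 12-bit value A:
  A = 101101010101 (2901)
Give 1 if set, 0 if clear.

Bit 9 is the 10th from the right.
  101101010101
    ^
That bit is 1.

Answer: 1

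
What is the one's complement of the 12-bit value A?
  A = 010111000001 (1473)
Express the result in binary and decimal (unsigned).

Flip each bit (0->1, 1->0):
  010111000001
  101000111110

Answer: 101000111110 (2622)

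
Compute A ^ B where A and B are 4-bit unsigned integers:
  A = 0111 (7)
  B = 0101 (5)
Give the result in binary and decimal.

Apply ^ to each column (1 where bits differ):
  0111
^ 0101
------
  0010

Answer: 0010 (2)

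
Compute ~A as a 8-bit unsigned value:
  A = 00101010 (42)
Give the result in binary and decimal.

Flip each bit (0->1, 1->0):
  00101010
  11010101

Answer: 11010101 (213)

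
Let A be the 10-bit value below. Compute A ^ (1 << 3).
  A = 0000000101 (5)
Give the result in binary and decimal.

Mask = 1 << 3 = 0000001000
Bit 3 of A is 0; XOR with the mask flips it to 1.
  0000000101
^ 0000001000
------------
  0000001101

Answer: 0000001101 (13)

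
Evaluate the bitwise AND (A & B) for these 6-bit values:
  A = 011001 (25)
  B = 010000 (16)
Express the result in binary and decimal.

Apply & to each column (1 only where both bits are 1):
  011001
& 010000
--------
  010000

Answer: 010000 (16)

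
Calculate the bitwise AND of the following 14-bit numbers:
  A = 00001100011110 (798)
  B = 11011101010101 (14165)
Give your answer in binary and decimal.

Apply & to each column (1 only where both bits are 1):
  00001100011110
& 11011101010101
----------------
  00001100010100

Answer: 00001100010100 (788)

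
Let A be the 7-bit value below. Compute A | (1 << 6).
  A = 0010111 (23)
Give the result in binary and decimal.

Mask = 1 << 6 = 1000000
Bit 6 of A is 0, so OR-ing with the mask flips it to 1.
  0010111
| 1000000
---------
  1010111

Answer: 1010111 (87)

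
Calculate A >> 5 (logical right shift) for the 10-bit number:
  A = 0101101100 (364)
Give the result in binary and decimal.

Logical shift right by 5: drop the bottom 5 bit(s), prepend 5 zero(s) on the left.
  0101101100  ->  keep [01011], discard [01100], prepend 00000
= 0000001011

Answer: 0000001011 (11)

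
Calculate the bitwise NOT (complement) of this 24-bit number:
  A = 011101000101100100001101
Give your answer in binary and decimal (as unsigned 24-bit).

Flip each bit (0->1, 1->0):
  011101000101100100001101
  100010111010011011110010

Answer: 100010111010011011110010 (9152242)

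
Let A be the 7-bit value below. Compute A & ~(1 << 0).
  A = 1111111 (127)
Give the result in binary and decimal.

Mask = ~(1 << 0) = 1111110
Bit 0 of A is 1, so AND-ing with the mask clears it to 0.
  1111111
& 1111110
---------
  1111110

Answer: 1111110 (126)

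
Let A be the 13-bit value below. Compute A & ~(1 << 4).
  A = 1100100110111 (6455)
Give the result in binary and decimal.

Mask = ~(1 << 4) = 1111111101111
Bit 4 of A is 1, so AND-ing with the mask clears it to 0.
  1100100110111
& 1111111101111
---------------
  1100100100111

Answer: 1100100100111 (6439)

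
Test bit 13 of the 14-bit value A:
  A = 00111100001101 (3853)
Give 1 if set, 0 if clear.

Bit 13 is the 14th from the right.
  00111100001101
  ^
That bit is 0.

Answer: 0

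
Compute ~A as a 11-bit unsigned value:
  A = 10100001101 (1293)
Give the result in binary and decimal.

Flip each bit (0->1, 1->0):
  10100001101
  01011110010

Answer: 01011110010 (754)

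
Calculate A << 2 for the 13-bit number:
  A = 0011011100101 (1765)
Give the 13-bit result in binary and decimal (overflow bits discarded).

Shift left by 2: drop the top 2 bit(s), append 2 zero(s) on the right.
  0011011100101  ->  discard [00], keep [11011100101], append 00
= 1101110010100

Answer: 1101110010100 (7060)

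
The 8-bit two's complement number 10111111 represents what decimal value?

MSB is 1, so the value is negative. Find the magnitude:
1. Invert bits:  01000000
2. Add 1:        01000001  = 65
3. Apply sign:   -65

Answer: -65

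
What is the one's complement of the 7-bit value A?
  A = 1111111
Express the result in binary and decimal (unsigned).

Flip each bit (0->1, 1->0):
  1111111
  0000000

Answer: 0000000 (0)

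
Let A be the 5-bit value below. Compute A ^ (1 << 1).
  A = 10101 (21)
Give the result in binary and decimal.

Mask = 1 << 1 = 00010
Bit 1 of A is 0; XOR with the mask flips it to 1.
  10101
^ 00010
-------
  10111

Answer: 10111 (23)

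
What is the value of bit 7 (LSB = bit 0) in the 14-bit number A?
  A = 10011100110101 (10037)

Bit 7 is the 8th from the right.
  10011100110101
        ^
That bit is 0.

Answer: 0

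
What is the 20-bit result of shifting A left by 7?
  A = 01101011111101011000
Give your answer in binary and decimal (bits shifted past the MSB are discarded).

Shift left by 7: drop the top 7 bit(s), append 7 zero(s) on the right.
  01101011111101011000  ->  discard [0110101], keep [1111101011000], append 0000000
= 11111010110000000000

Answer: 11111010110000000000 (1027072)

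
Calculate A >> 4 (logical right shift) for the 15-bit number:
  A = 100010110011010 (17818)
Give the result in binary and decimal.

Logical shift right by 4: drop the bottom 4 bit(s), prepend 4 zero(s) on the left.
  100010110011010  ->  keep [10001011001], discard [1010], prepend 0000
= 000010001011001

Answer: 000010001011001 (1113)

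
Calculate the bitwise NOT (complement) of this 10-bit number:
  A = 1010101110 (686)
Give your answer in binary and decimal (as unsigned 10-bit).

Flip each bit (0->1, 1->0):
  1010101110
  0101010001

Answer: 0101010001 (337)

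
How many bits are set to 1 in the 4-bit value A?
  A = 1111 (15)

1111
1-bits at positions (from bit 0 = LSB): 0, 1, 2, 3
Count = 4

Answer: 4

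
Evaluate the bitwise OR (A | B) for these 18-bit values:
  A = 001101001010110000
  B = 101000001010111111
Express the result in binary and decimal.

Apply | to each column (1 where either bit is 1):
  001101001010110000
| 101000001010111111
--------------------
  101101001010111111

Answer: 101101001010111111 (185023)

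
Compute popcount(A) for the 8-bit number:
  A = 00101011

00101011
1-bits at positions (from bit 0 = LSB): 0, 1, 3, 5
Count = 4

Answer: 4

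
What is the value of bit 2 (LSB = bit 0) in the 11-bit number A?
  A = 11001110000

Bit 2 is the 3rd from the right.
  11001110000
          ^
That bit is 0.

Answer: 0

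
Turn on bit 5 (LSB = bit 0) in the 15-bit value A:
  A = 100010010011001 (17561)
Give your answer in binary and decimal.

Mask = 1 << 5 = 000000000100000
Bit 5 of A is 0, so OR-ing with the mask flips it to 1.
  100010010011001
| 000000000100000
-----------------
  100010010111001

Answer: 100010010111001 (17593)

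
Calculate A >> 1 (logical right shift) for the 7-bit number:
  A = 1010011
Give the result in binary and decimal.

Logical shift right by 1: drop the bottom 1 bit(s), prepend 1 zero(s) on the left.
  1010011  ->  keep [101001], discard [1], prepend 0
= 0101001

Answer: 0101001 (41)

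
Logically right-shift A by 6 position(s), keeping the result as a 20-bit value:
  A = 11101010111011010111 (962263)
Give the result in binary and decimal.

Logical shift right by 6: drop the bottom 6 bit(s), prepend 6 zero(s) on the left.
  11101010111011010111  ->  keep [11101010111011], discard [010111], prepend 000000
= 00000011101010111011

Answer: 00000011101010111011 (15035)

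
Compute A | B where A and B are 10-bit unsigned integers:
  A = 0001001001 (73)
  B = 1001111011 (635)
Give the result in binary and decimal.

Apply | to each column (1 where either bit is 1):
  0001001001
| 1001111011
------------
  1001111011

Answer: 1001111011 (635)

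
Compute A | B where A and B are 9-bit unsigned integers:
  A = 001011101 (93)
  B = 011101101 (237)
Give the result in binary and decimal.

Apply | to each column (1 where either bit is 1):
  001011101
| 011101101
-----------
  011111101

Answer: 011111101 (253)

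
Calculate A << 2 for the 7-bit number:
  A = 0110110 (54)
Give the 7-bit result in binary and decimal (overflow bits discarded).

Shift left by 2: drop the top 2 bit(s), append 2 zero(s) on the right.
  0110110  ->  discard [01], keep [10110], append 00
= 1011000

Answer: 1011000 (88)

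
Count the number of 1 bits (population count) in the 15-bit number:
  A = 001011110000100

001011110000100
1-bits at positions (from bit 0 = LSB): 2, 7, 8, 9, 10, 12
Count = 6

Answer: 6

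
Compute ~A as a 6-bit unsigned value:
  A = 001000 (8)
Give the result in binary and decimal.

Flip each bit (0->1, 1->0):
  001000
  110111

Answer: 110111 (55)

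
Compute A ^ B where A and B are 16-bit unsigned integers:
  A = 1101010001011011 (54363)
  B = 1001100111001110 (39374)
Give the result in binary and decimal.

Apply ^ to each column (1 where bits differ):
  1101010001011011
^ 1001100111001110
------------------
  0100110110010101

Answer: 0100110110010101 (19861)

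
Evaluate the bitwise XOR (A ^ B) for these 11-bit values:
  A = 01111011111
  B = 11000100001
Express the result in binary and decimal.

Apply ^ to each column (1 where bits differ):
  01111011111
^ 11000100001
-------------
  10111111110

Answer: 10111111110 (1534)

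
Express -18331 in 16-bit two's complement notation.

1. Binary of +18331:  0100011110011011
2. Invert bits:     1011100001100100
3. Add 1:           1011100001100101

Answer: 1011100001100101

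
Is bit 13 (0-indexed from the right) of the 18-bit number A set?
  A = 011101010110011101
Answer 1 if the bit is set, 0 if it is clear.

Bit 13 is the 14th from the right.
  011101010110011101
      ^
That bit is 0.

Answer: 0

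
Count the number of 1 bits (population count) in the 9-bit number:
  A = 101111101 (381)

101111101
1-bits at positions (from bit 0 = LSB): 0, 2, 3, 4, 5, 6, 8
Count = 7

Answer: 7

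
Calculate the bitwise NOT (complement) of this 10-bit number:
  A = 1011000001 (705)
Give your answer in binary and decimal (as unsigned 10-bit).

Flip each bit (0->1, 1->0):
  1011000001
  0100111110

Answer: 0100111110 (318)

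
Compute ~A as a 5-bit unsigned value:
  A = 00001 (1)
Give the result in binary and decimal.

Flip each bit (0->1, 1->0):
  00001
  11110

Answer: 11110 (30)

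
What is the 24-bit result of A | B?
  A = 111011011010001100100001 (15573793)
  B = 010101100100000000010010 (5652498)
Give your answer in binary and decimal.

Apply | to each column (1 where either bit is 1):
  111011011010001100100001
| 010101100100000000010010
--------------------------
  111111111110001100110011

Answer: 111111111110001100110011 (16769843)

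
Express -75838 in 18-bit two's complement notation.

1. Binary of +75838:  010010100000111110
2. Invert bits:     101101011111000001
3. Add 1:           101101011111000010

Answer: 101101011111000010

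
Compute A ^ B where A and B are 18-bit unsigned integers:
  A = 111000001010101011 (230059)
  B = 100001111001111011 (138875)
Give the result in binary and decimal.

Apply ^ to each column (1 where bits differ):
  111000001010101011
^ 100001111001111011
--------------------
  011001110011010000

Answer: 011001110011010000 (105680)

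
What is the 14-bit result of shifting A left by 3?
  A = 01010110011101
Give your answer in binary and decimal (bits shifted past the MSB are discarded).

Shift left by 3: drop the top 3 bit(s), append 3 zero(s) on the right.
  01010110011101  ->  discard [010], keep [10110011101], append 000
= 10110011101000

Answer: 10110011101000 (11496)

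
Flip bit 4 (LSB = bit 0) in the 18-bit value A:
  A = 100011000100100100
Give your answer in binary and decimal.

Mask = 1 << 4 = 000000000000010000
Bit 4 of A is 0; XOR with the mask flips it to 1.
  100011000100100100
^ 000000000000010000
--------------------
  100011000100110100

Answer: 100011000100110100 (143668)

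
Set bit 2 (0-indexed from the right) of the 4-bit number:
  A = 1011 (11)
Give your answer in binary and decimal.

Mask = 1 << 2 = 0100
Bit 2 of A is 0, so OR-ing with the mask flips it to 1.
  1011
| 0100
------
  1111

Answer: 1111 (15)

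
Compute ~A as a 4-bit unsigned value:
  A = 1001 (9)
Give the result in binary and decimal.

Flip each bit (0->1, 1->0):
  1001
  0110

Answer: 0110 (6)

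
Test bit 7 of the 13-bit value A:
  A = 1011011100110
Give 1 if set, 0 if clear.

Bit 7 is the 8th from the right.
  1011011100110
       ^
That bit is 1.

Answer: 1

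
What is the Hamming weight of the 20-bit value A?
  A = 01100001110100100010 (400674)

01100001110100100010
1-bits at positions (from bit 0 = LSB): 1, 5, 8, 10, 11, 12, 17, 18
Count = 8

Answer: 8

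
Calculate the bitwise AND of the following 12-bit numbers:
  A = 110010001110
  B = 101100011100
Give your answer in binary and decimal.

Apply & to each column (1 only where both bits are 1):
  110010001110
& 101100011100
--------------
  100000001100

Answer: 100000001100 (2060)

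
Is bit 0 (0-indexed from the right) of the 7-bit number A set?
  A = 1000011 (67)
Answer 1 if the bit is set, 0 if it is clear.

Bit 0 is the 1st from the right.
  1000011
        ^
That bit is 1.

Answer: 1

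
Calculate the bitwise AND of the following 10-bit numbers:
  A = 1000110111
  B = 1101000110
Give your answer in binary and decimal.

Apply & to each column (1 only where both bits are 1):
  1000110111
& 1101000110
------------
  1000000110

Answer: 1000000110 (518)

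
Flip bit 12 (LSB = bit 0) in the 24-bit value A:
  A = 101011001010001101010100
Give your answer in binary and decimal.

Mask = 1 << 12 = 000000000001000000000000
Bit 12 of A is 0; XOR with the mask flips it to 1.
  101011001010001101010100
^ 000000000001000000000000
--------------------------
  101011001011001101010100

Answer: 101011001011001101010100 (11318100)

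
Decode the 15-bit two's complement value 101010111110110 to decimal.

MSB is 1, so the value is negative. Find the magnitude:
1. Invert bits:  010101000001001
2. Add 1:        010101000001010  = 10762
3. Apply sign:   -10762

Answer: -10762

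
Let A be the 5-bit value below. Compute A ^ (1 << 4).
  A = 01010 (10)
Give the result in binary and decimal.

Mask = 1 << 4 = 10000
Bit 4 of A is 0; XOR with the mask flips it to 1.
  01010
^ 10000
-------
  11010

Answer: 11010 (26)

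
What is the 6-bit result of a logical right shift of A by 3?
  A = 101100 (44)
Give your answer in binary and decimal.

Logical shift right by 3: drop the bottom 3 bit(s), prepend 3 zero(s) on the left.
  101100  ->  keep [101], discard [100], prepend 000
= 000101

Answer: 000101 (5)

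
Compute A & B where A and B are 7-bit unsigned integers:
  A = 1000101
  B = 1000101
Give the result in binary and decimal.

Apply & to each column (1 only where both bits are 1):
  1000101
& 1000101
---------
  1000101

Answer: 1000101 (69)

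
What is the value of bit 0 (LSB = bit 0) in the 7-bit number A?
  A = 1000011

Bit 0 is the 1st from the right.
  1000011
        ^
That bit is 1.

Answer: 1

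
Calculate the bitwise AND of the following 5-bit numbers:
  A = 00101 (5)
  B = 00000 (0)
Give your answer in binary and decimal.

Apply & to each column (1 only where both bits are 1):
  00101
& 00000
-------
  00000

Answer: 00000 (0)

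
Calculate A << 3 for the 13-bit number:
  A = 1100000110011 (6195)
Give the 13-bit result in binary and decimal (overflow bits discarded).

Shift left by 3: drop the top 3 bit(s), append 3 zero(s) on the right.
  1100000110011  ->  discard [110], keep [0000110011], append 000
= 0000110011000

Answer: 0000110011000 (408)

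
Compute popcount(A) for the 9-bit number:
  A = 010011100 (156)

010011100
1-bits at positions (from bit 0 = LSB): 2, 3, 4, 7
Count = 4

Answer: 4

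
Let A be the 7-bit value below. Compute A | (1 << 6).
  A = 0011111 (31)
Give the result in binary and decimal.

Mask = 1 << 6 = 1000000
Bit 6 of A is 0, so OR-ing with the mask flips it to 1.
  0011111
| 1000000
---------
  1011111

Answer: 1011111 (95)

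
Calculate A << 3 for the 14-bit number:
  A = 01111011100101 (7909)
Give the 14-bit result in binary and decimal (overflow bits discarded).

Shift left by 3: drop the top 3 bit(s), append 3 zero(s) on the right.
  01111011100101  ->  discard [011], keep [11011100101], append 000
= 11011100101000

Answer: 11011100101000 (14120)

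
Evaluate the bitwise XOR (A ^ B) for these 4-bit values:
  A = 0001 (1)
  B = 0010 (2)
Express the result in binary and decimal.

Apply ^ to each column (1 where bits differ):
  0001
^ 0010
------
  0011

Answer: 0011 (3)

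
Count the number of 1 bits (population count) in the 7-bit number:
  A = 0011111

0011111
1-bits at positions (from bit 0 = LSB): 0, 1, 2, 3, 4
Count = 5

Answer: 5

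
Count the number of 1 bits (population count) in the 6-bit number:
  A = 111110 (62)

111110
1-bits at positions (from bit 0 = LSB): 1, 2, 3, 4, 5
Count = 5

Answer: 5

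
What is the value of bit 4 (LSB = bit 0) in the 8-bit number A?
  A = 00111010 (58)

Bit 4 is the 5th from the right.
  00111010
     ^
That bit is 1.

Answer: 1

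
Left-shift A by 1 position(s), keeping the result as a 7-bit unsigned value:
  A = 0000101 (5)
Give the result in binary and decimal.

Shift left by 1: drop the top 1 bit(s), append 1 zero(s) on the right.
  0000101  ->  discard [0], keep [000101], append 0
= 0001010

Answer: 0001010 (10)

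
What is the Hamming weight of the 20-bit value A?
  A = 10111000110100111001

10111000110100111001
1-bits at positions (from bit 0 = LSB): 0, 3, 4, 5, 8, 10, 11, 15, 16, 17, 19
Count = 11

Answer: 11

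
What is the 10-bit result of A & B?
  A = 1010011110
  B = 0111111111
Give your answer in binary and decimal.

Apply & to each column (1 only where both bits are 1):
  1010011110
& 0111111111
------------
  0010011110

Answer: 0010011110 (158)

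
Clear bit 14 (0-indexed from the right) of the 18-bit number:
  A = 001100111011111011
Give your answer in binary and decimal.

Mask = ~(1 << 14) = 111011111111111111
Bit 14 of A is 1, so AND-ing with the mask clears it to 0.
  001100111011111011
& 111011111111111111
--------------------
  001000111011111011

Answer: 001000111011111011 (36603)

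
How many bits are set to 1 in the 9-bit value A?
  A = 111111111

111111111
1-bits at positions (from bit 0 = LSB): 0, 1, 2, 3, 4, 5, 6, 7, 8
Count = 9

Answer: 9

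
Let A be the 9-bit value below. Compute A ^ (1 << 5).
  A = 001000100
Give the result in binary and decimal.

Mask = 1 << 5 = 000100000
Bit 5 of A is 0; XOR with the mask flips it to 1.
  001000100
^ 000100000
-----------
  001100100

Answer: 001100100 (100)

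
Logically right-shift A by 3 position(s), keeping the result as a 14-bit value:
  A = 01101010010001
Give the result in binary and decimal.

Logical shift right by 3: drop the bottom 3 bit(s), prepend 3 zero(s) on the left.
  01101010010001  ->  keep [01101010010], discard [001], prepend 000
= 00001101010010

Answer: 00001101010010 (850)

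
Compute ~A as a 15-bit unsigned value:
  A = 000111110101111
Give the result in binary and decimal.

Flip each bit (0->1, 1->0):
  000111110101111
  111000001010000

Answer: 111000001010000 (28752)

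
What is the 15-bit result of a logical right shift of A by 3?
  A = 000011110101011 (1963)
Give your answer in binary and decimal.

Logical shift right by 3: drop the bottom 3 bit(s), prepend 3 zero(s) on the left.
  000011110101011  ->  keep [000011110101], discard [011], prepend 000
= 000000011110101

Answer: 000000011110101 (245)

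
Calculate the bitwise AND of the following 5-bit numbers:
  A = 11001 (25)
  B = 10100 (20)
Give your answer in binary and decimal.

Apply & to each column (1 only where both bits are 1):
  11001
& 10100
-------
  10000

Answer: 10000 (16)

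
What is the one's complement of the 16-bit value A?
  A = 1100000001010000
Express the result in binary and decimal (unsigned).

Flip each bit (0->1, 1->0):
  1100000001010000
  0011111110101111

Answer: 0011111110101111 (16303)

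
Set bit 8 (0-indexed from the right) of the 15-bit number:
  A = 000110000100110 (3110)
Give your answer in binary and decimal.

Mask = 1 << 8 = 000000100000000
Bit 8 of A is 0, so OR-ing with the mask flips it to 1.
  000110000100110
| 000000100000000
-----------------
  000110100100110

Answer: 000110100100110 (3366)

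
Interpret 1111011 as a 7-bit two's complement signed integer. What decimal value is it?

MSB is 1, so the value is negative. Find the magnitude:
1. Invert bits:  0000100
2. Add 1:        0000101  = 5
3. Apply sign:   -5

Answer: -5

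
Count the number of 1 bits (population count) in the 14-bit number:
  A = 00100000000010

00100000000010
1-bits at positions (from bit 0 = LSB): 1, 11
Count = 2

Answer: 2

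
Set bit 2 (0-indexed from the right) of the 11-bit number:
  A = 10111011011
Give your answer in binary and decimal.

Mask = 1 << 2 = 00000000100
Bit 2 of A is 0, so OR-ing with the mask flips it to 1.
  10111011011
| 00000000100
-------------
  10111011111

Answer: 10111011111 (1503)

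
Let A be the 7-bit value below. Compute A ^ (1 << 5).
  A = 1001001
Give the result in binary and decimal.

Mask = 1 << 5 = 0100000
Bit 5 of A is 0; XOR with the mask flips it to 1.
  1001001
^ 0100000
---------
  1101001

Answer: 1101001 (105)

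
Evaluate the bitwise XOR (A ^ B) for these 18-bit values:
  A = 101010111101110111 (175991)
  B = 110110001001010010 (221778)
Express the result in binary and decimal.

Apply ^ to each column (1 where bits differ):
  101010111101110111
^ 110110001001010010
--------------------
  011100110100100101

Answer: 011100110100100101 (118053)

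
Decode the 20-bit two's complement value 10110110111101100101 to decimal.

MSB is 1, so the value is negative. Find the magnitude:
1. Invert bits:  01001001000010011010
2. Add 1:        01001001000010011011  = 299163
3. Apply sign:   -299163

Answer: -299163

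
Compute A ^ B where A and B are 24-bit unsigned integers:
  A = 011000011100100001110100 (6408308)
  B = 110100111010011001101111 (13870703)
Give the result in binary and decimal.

Apply ^ to each column (1 where bits differ):
  011000011100100001110100
^ 110100111010011001101111
--------------------------
  101100100110111000011011

Answer: 101100100110111000011011 (11693595)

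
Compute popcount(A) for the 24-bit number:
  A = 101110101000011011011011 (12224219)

101110101000011011011011
1-bits at positions (from bit 0 = LSB): 0, 1, 3, 4, 6, 7, 9, 10, 15, 17, 19, 20, 21, 23
Count = 14

Answer: 14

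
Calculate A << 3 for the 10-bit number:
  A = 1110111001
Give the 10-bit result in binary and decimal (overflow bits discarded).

Shift left by 3: drop the top 3 bit(s), append 3 zero(s) on the right.
  1110111001  ->  discard [111], keep [0111001], append 000
= 0111001000

Answer: 0111001000 (456)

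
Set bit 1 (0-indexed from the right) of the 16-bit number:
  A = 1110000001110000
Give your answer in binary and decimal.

Mask = 1 << 1 = 0000000000000010
Bit 1 of A is 0, so OR-ing with the mask flips it to 1.
  1110000001110000
| 0000000000000010
------------------
  1110000001110010

Answer: 1110000001110010 (57458)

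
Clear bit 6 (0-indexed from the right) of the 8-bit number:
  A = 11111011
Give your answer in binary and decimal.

Mask = ~(1 << 6) = 10111111
Bit 6 of A is 1, so AND-ing with the mask clears it to 0.
  11111011
& 10111111
----------
  10111011

Answer: 10111011 (187)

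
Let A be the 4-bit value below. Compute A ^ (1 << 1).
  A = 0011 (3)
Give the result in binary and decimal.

Mask = 1 << 1 = 0010
Bit 1 of A is 1; XOR with the mask flips it to 0.
  0011
^ 0010
------
  0001

Answer: 0001 (1)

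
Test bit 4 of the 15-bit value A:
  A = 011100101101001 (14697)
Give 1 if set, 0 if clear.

Bit 4 is the 5th from the right.
  011100101101001
            ^
That bit is 0.

Answer: 0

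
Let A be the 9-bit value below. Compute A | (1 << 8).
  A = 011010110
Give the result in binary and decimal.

Mask = 1 << 8 = 100000000
Bit 8 of A is 0, so OR-ing with the mask flips it to 1.
  011010110
| 100000000
-----------
  111010110

Answer: 111010110 (470)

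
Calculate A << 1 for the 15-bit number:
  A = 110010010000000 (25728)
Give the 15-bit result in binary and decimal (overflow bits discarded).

Shift left by 1: drop the top 1 bit(s), append 1 zero(s) on the right.
  110010010000000  ->  discard [1], keep [10010010000000], append 0
= 100100100000000

Answer: 100100100000000 (18688)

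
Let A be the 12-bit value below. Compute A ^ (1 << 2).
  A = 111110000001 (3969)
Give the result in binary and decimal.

Mask = 1 << 2 = 000000000100
Bit 2 of A is 0; XOR with the mask flips it to 1.
  111110000001
^ 000000000100
--------------
  111110000101

Answer: 111110000101 (3973)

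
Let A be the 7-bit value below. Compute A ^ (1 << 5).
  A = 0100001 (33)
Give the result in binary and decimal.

Mask = 1 << 5 = 0100000
Bit 5 of A is 1; XOR with the mask flips it to 0.
  0100001
^ 0100000
---------
  0000001

Answer: 0000001 (1)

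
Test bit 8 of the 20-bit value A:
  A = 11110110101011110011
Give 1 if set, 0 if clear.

Bit 8 is the 9th from the right.
  11110110101011110011
             ^
That bit is 0.

Answer: 0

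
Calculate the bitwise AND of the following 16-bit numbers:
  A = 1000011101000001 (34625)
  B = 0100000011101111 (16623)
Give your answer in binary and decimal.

Apply & to each column (1 only where both bits are 1):
  1000011101000001
& 0100000011101111
------------------
  0000000001000001

Answer: 0000000001000001 (65)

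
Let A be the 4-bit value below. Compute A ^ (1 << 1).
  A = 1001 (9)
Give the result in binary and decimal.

Mask = 1 << 1 = 0010
Bit 1 of A is 0; XOR with the mask flips it to 1.
  1001
^ 0010
------
  1011

Answer: 1011 (11)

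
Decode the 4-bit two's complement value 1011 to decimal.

MSB is 1, so the value is negative. Find the magnitude:
1. Invert bits:  0100
2. Add 1:        0101  = 5
3. Apply sign:   -5

Answer: -5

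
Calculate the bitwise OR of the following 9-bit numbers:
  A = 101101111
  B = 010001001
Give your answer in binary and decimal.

Apply | to each column (1 where either bit is 1):
  101101111
| 010001001
-----------
  111101111

Answer: 111101111 (495)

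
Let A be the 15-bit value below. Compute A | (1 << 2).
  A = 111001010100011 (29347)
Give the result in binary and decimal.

Mask = 1 << 2 = 000000000000100
Bit 2 of A is 0, so OR-ing with the mask flips it to 1.
  111001010100011
| 000000000000100
-----------------
  111001010100111

Answer: 111001010100111 (29351)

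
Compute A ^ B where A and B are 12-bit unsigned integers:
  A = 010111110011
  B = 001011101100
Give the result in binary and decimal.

Apply ^ to each column (1 where bits differ):
  010111110011
^ 001011101100
--------------
  011100011111

Answer: 011100011111 (1823)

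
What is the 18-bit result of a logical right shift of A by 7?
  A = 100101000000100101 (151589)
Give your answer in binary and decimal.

Logical shift right by 7: drop the bottom 7 bit(s), prepend 7 zero(s) on the left.
  100101000000100101  ->  keep [10010100000], discard [0100101], prepend 0000000
= 000000010010100000

Answer: 000000010010100000 (1184)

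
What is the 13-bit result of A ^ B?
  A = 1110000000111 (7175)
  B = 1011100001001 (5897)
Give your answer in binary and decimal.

Apply ^ to each column (1 where bits differ):
  1110000000111
^ 1011100001001
---------------
  0101100001110

Answer: 0101100001110 (2830)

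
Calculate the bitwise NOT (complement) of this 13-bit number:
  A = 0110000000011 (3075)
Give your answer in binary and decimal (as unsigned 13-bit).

Flip each bit (0->1, 1->0):
  0110000000011
  1001111111100

Answer: 1001111111100 (5116)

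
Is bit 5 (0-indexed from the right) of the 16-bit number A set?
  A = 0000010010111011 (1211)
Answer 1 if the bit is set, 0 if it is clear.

Bit 5 is the 6th from the right.
  0000010010111011
            ^
That bit is 1.

Answer: 1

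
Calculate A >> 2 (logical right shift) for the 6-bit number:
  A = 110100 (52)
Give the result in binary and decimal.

Logical shift right by 2: drop the bottom 2 bit(s), prepend 2 zero(s) on the left.
  110100  ->  keep [1101], discard [00], prepend 00
= 001101

Answer: 001101 (13)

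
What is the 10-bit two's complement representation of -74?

1. Binary of +74:  0001001010
2. Invert bits:     1110110101
3. Add 1:           1110110110

Answer: 1110110110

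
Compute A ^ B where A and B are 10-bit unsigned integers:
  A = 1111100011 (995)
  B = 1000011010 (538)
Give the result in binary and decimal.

Apply ^ to each column (1 where bits differ):
  1111100011
^ 1000011010
------------
  0111111001

Answer: 0111111001 (505)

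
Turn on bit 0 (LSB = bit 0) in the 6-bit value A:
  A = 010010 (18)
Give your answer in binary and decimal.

Mask = 1 << 0 = 000001
Bit 0 of A is 0, so OR-ing with the mask flips it to 1.
  010010
| 000001
--------
  010011

Answer: 010011 (19)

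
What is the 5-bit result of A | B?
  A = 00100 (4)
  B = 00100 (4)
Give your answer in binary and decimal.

Apply | to each column (1 where either bit is 1):
  00100
| 00100
-------
  00100

Answer: 00100 (4)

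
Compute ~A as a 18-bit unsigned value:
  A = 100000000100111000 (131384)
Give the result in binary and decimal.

Flip each bit (0->1, 1->0):
  100000000100111000
  011111111011000111

Answer: 011111111011000111 (130759)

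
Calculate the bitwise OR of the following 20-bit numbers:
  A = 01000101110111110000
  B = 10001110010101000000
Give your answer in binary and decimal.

Apply | to each column (1 where either bit is 1):
  01000101110111110000
| 10001110010101000000
----------------------
  11001111110111110000

Answer: 11001111110111110000 (851440)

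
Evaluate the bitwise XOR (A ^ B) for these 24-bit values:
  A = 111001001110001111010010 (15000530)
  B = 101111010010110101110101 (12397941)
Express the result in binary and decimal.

Apply ^ to each column (1 where bits differ):
  111001001110001111010010
^ 101111010010110101110101
--------------------------
  010110011100111010100111

Answer: 010110011100111010100111 (5885607)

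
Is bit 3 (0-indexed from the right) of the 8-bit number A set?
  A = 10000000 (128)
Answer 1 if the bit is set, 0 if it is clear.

Bit 3 is the 4th from the right.
  10000000
      ^
That bit is 0.

Answer: 0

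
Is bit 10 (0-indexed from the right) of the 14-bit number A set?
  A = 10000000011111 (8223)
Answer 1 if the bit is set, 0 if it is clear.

Bit 10 is the 11th from the right.
  10000000011111
     ^
That bit is 0.

Answer: 0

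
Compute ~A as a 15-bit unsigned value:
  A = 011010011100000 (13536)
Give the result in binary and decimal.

Flip each bit (0->1, 1->0):
  011010011100000
  100101100011111

Answer: 100101100011111 (19231)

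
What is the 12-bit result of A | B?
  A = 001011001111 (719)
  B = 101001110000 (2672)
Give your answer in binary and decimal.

Apply | to each column (1 where either bit is 1):
  001011001111
| 101001110000
--------------
  101011111111

Answer: 101011111111 (2815)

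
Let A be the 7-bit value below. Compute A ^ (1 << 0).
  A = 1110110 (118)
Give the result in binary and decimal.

Mask = 1 << 0 = 0000001
Bit 0 of A is 0; XOR with the mask flips it to 1.
  1110110
^ 0000001
---------
  1110111

Answer: 1110111 (119)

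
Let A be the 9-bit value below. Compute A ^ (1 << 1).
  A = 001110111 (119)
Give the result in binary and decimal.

Mask = 1 << 1 = 000000010
Bit 1 of A is 1; XOR with the mask flips it to 0.
  001110111
^ 000000010
-----------
  001110101

Answer: 001110101 (117)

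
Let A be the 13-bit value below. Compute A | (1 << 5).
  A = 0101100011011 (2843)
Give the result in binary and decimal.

Mask = 1 << 5 = 0000000100000
Bit 5 of A is 0, so OR-ing with the mask flips it to 1.
  0101100011011
| 0000000100000
---------------
  0101100111011

Answer: 0101100111011 (2875)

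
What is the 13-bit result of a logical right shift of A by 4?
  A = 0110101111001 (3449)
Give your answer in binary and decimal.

Logical shift right by 4: drop the bottom 4 bit(s), prepend 4 zero(s) on the left.
  0110101111001  ->  keep [011010111], discard [1001], prepend 0000
= 0000011010111

Answer: 0000011010111 (215)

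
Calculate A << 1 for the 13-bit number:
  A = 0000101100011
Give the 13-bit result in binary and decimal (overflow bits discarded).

Shift left by 1: drop the top 1 bit(s), append 1 zero(s) on the right.
  0000101100011  ->  discard [0], keep [000101100011], append 0
= 0001011000110

Answer: 0001011000110 (710)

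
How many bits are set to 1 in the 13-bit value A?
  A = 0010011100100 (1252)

0010011100100
1-bits at positions (from bit 0 = LSB): 2, 5, 6, 7, 10
Count = 5

Answer: 5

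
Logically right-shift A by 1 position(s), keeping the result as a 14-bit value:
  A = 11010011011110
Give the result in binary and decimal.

Logical shift right by 1: drop the bottom 1 bit(s), prepend 1 zero(s) on the left.
  11010011011110  ->  keep [1101001101111], discard [0], prepend 0
= 01101001101111

Answer: 01101001101111 (6767)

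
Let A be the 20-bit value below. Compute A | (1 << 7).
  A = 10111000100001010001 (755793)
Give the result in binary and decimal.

Mask = 1 << 7 = 00000000000010000000
Bit 7 of A is 0, so OR-ing with the mask flips it to 1.
  10111000100001010001
| 00000000000010000000
----------------------
  10111000100011010001

Answer: 10111000100011010001 (755921)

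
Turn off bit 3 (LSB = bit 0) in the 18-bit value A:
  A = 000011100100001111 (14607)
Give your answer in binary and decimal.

Mask = ~(1 << 3) = 111111111111110111
Bit 3 of A is 1, so AND-ing with the mask clears it to 0.
  000011100100001111
& 111111111111110111
--------------------
  000011100100000111

Answer: 000011100100000111 (14599)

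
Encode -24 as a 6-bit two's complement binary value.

1. Binary of +24:  011000
2. Invert bits:     100111
3. Add 1:           101000

Answer: 101000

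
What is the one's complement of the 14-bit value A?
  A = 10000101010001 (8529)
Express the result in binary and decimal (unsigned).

Flip each bit (0->1, 1->0):
  10000101010001
  01111010101110

Answer: 01111010101110 (7854)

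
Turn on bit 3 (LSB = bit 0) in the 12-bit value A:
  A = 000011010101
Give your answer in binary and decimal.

Mask = 1 << 3 = 000000001000
Bit 3 of A is 0, so OR-ing with the mask flips it to 1.
  000011010101
| 000000001000
--------------
  000011011101

Answer: 000011011101 (221)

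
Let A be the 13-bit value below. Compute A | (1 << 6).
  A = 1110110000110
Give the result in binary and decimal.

Mask = 1 << 6 = 0000001000000
Bit 6 of A is 0, so OR-ing with the mask flips it to 1.
  1110110000110
| 0000001000000
---------------
  1110111000110

Answer: 1110111000110 (7622)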